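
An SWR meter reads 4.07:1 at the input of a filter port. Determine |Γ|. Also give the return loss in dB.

|Γ| = (S − 1)/(S + 1) = (4.07 − 1)/(4.07 + 1) = 3.07/5.07
RL = −20·log₁₀|Γ| = −20·log₁₀(0.606)

|Γ| ≈ 0.606; return loss ≈ 4.36 dB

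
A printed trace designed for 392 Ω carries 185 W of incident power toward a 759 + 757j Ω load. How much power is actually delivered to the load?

P_delivered ≈ 116 W

|Γ| = |(367 + j757)/(1151 + j757)| = 0.611
|Γ|² = 0.373
P_refl = |Γ|²·P_inc = 69 W, P_del = (1 − |Γ|²)·P_inc = 116 W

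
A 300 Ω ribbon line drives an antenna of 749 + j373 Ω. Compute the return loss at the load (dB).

Γ = (449 + j373)/(1049 + j373), |Γ| = 0.524
RL = −20·log₁₀|Γ| = −20·log₁₀(0.524)

RL ≈ 5.61 dB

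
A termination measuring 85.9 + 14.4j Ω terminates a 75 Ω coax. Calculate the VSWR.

VSWR ≈ 1.25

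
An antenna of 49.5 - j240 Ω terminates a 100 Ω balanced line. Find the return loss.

Γ = (-50.5 − j240)/(149.5 − j240), |Γ| = 0.867
RL = −20·log₁₀|Γ| = −20·log₁₀(0.867)

RL ≈ 1.24 dB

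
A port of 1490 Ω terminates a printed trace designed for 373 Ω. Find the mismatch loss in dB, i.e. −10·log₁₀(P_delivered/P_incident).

Γ = (1490 − 373)/(1490 + 373) = 0.6
|Γ|² = 0.359, so P_del/P_inc = 1 − |Γ|² = 0.641
ML = −10·log₁₀(1 − |Γ|²)

mismatch loss ≈ 1.93 dB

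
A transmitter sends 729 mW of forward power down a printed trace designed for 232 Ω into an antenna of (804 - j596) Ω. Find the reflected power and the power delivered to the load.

P_reflected ≈ 348 mW; P_delivered ≈ 381 mW

|Γ| = |(572 − j596)/(1036 − j596)| = 0.691
|Γ|² = 0.478
P_refl = |Γ|²·P_inc = 348 mW, P_del = (1 − |Γ|²)·P_inc = 381 mW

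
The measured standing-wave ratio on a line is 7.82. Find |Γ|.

|Γ| ≈ 0.773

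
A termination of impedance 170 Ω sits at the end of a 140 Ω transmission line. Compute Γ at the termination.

Γ = 0.0968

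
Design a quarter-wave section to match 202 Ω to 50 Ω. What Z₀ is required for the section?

Z_qwt ≈ 100 Ω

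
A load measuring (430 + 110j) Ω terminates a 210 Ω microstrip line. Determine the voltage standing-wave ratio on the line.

VSWR ≈ 2.22

Γ = (Z_L − Z_0)/(Z_L + Z_0) = (220 + j110)/(640 + j110)
|Γ| = 246/649 = 0.379
VSWR = (1 + |Γ|)/(1 − |Γ|) = 1.38/0.621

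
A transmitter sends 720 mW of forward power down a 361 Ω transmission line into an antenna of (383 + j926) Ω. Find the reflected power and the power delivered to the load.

P_reflected ≈ 438 mW; P_delivered ≈ 282 mW

|Γ| = |(22 + j926)/(744 + j926)| = 0.78
|Γ|² = 0.608
P_refl = |Γ|²·P_inc = 438 mW, P_del = (1 − |Γ|²)·P_inc = 282 mW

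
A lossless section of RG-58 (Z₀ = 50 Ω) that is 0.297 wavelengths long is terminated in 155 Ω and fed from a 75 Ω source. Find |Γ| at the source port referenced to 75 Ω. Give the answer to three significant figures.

βl = 2π × 0.297 = 107°
tan(βl) = -3.29
Z_in = Z_0·(Z_L + jZ_0·tanβl)/(Z_0 + jZ_L·tanβl) = 17.5 + j13.5 Ω
Γ_s = (Z_in − Z_s)/(Z_in + Z_s) = (-57.5 + j13.5)/(92.5 + j13.5), |Γ_s| = 0.633

|Γ| ≈ 0.633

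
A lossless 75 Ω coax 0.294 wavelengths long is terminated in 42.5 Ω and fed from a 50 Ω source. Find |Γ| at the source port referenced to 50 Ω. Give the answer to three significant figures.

|Γ| ≈ 0.438

βl = 2π × 0.294 = 106°
tan(βl) = -3.52
Z_in = Z_0·(Z_L + jZ_0·tanβl)/(Z_0 + jZ_L·tanβl) = 114 − j36 Ω
Γ_s = (Z_in − Z_s)/(Z_in + Z_s) = (64.3 − j36)/(164 − j36), |Γ_s| = 0.438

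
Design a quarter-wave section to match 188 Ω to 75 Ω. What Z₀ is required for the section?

Z_qwt ≈ 119 Ω

Z_qwt = √(Z_0·R_L) = √(75 × 188) = √14100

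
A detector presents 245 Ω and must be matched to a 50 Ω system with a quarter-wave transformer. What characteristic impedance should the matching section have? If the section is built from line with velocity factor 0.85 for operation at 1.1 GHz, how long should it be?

Z_qwt = √(Z_0·R_L) = √(50 × 245) = √12250
λ = 0.85·c/f = 0.232 m, so l = λ/4 = 0.058 m

Z_qwt ≈ 111 Ω; length ≈ 5.8 cm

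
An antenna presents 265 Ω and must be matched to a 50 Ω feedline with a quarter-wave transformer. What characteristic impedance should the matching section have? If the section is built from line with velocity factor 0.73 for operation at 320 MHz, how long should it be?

Z_qwt = √(Z_0·R_L) = √(50 × 265) = √13250
λ = 0.73·c/f = 0.684 m, so l = λ/4 = 0.171 m

Z_qwt ≈ 115 Ω; length ≈ 17.1 cm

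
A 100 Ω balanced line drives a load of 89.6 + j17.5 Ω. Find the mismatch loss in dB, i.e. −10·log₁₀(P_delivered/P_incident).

mismatch loss ≈ 0.0499 dB

Γ = (-10.4 + j17.5)/(189.6 + j17.5), |Γ| = 0.107
|Γ|² = 0.0114, so P_del/P_inc = 1 − |Γ|² = 0.989
ML = −10·log₁₀(1 − |Γ|²)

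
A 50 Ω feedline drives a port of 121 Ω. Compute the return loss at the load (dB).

Γ = (121 − 50)/(121 + 50) = 0.415
RL = −20·log₁₀|Γ| = −20·log₁₀(0.415)

RL ≈ 7.63 dB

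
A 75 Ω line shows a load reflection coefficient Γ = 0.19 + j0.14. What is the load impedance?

Z_L = Z_0·(1 + Γ)/(1 − Γ) = 75·(1.19 + j0.14)/(0.81 − j0.14)

Z_L ≈ 105 + j31.1 Ω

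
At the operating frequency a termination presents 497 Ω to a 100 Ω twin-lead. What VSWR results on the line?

VSWR ≈ 4.97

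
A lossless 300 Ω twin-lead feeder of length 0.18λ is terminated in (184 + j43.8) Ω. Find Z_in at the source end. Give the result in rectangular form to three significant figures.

βl = 2π × 0.18 = 64.8°
tan(βl) = tan(64.8°) = 2.13
Z_in = Z_0·(Z_L + jZ_0·tanβl)/(Z_0 + jZ_L·tanβl)
     = 300·(184 + j681)/(207 + j391)

Z_in ≈ 467 + j106 Ω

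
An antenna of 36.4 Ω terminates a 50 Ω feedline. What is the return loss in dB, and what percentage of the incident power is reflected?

Γ = (36.4 − 50)/(36.4 + 50) = -0.157
RL = −20·log₁₀(0.157) = 16.1 dB
P_refl/P_inc = |Γ|² = 0.0248

RL ≈ 16.1 dB; 2.48% of incident power reflected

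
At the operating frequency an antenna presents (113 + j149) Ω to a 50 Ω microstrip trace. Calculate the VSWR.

Γ = (Z_L − Z_0)/(Z_L + Z_0) = (63 + j149)/(163 + j149)
|Γ| = 162/221 = 0.733
VSWR = (1 + |Γ|)/(1 − |Γ|) = 1.73/0.267

VSWR ≈ 6.48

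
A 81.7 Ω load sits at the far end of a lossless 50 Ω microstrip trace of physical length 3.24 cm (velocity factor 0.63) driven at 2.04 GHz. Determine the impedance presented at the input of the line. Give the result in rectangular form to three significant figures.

Z_in ≈ 39 + j18.9 Ω

λ = v/f = 0.63·c / 2.04 GHz = 0.0926 m
βl = 2π·l/λ = 2π × 0.35 = 126°
tan(βl) = tan(126°) = -1.38
Z_in = Z_0·(Z_L + jZ_0·tanβl)/(Z_0 + jZ_L·tanβl)
     = 50·(81.7 − j69.1)/(50 − j113)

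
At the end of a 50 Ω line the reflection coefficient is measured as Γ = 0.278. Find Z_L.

Z_L = Z_0·(1 + Γ)/(1 − Γ) = 50·(1.28)/(0.722)

Z_L ≈ 88.5 Ω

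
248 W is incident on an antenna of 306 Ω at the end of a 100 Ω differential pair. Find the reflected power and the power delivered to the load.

P_reflected ≈ 63.8 W; P_delivered ≈ 184 W

Γ = (306 − 100)/(306 + 100) = 0.507
|Γ|² = 0.257
P_refl = |Γ|²·P_inc = 63.8 W, P_del = (1 − |Γ|²)·P_inc = 184 W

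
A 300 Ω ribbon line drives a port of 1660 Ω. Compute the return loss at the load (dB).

RL ≈ 3.17 dB

Γ = (1660 − 300)/(1660 + 300) = 0.694
RL = −20·log₁₀|Γ| = −20·log₁₀(0.694)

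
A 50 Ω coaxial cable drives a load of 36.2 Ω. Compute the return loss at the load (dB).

Γ = (36.2 − 50)/(36.2 + 50) = -0.16
RL = −20·log₁₀|Γ| = −20·log₁₀(0.16)

RL ≈ 15.9 dB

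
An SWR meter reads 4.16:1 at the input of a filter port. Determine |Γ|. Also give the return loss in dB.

|Γ| = (S − 1)/(S + 1) = (4.16 − 1)/(4.16 + 1) = 3.16/5.16
RL = −20·log₁₀|Γ| = −20·log₁₀(0.612)

|Γ| ≈ 0.612; return loss ≈ 4.26 dB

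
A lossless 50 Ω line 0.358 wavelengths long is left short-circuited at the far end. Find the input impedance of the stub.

Z_in ≈ −j62 Ω

βl = 2π × 0.358 = 129°
tan(βl) = -1.24
For a short-circuited stub, Z_in = jZ_0·tan(βl)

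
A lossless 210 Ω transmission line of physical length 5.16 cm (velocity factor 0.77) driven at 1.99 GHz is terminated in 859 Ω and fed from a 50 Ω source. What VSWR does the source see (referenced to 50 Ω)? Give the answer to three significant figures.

VSWR ≈ 15.4

λ = v/f = 0.77·c / 1.99 GHz = 0.116 m
βl = 2π·l/λ = 2π × 0.445 = 160°
tan(βl) = -0.363
Z_in = Z_0·(Z_L + jZ_0·tanβl)/(Z_0 + jZ_L·tanβl) = 303 + j374 Ω
Γ_s = (Z_in − Z_s)/(Z_in + Z_s) = (253 + j374)/(353 + j374), |Γ_s| = 0.878
VSWR = (1 + |Γ_s|)/(1 − |Γ_s|)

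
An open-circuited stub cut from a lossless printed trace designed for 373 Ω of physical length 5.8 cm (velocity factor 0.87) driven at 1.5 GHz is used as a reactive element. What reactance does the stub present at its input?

X_in ≈ 215 Ω (inductive)

λ = v/f = 0.87·c / 1.5 GHz = 0.174 m
βl = 2π·l/λ = 2π × 0.333 = 120°
tan(βl) = -1.73
For an open-circuited stub, Z_in = −jZ_0·cot(βl) = −jZ_0/tan(βl)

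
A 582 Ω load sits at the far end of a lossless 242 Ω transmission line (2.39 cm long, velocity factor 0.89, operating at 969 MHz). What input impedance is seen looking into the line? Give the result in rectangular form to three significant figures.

Z_in ≈ 255 − j225 Ω

λ = v/f = 0.89·c / 969 MHz = 0.276 m
βl = 2π·l/λ = 2π × 0.0867 = 31.2°
tan(βl) = tan(31.2°) = 0.606
Z_in = Z_0·(Z_L + jZ_0·tanβl)/(Z_0 + jZ_L·tanβl)
     = 242·(582 + j147)/(242 + j353)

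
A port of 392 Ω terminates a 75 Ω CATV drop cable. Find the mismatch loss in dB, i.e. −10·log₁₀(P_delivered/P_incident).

Γ = (392 − 75)/(392 + 75) = 0.679
|Γ|² = 0.461, so P_del/P_inc = 1 − |Γ|² = 0.539
ML = −10·log₁₀(1 − |Γ|²)

mismatch loss ≈ 2.68 dB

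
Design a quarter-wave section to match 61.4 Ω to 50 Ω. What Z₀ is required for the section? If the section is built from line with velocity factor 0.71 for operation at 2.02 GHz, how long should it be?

Z_qwt = √(Z_0·R_L) = √(50 × 61.4) = √3070
λ = 0.71·c/f = 0.105 m, so l = λ/4 = 0.0264 m

Z_qwt ≈ 55.4 Ω; length ≈ 2.64 cm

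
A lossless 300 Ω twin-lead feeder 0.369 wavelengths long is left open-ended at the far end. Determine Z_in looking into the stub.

βl = 2π × 0.369 = 133°
tan(βl) = -1.08
For an open-ended stub, Z_in = −jZ_0·cot(βl) = −jZ_0/tan(βl)

Z_in ≈ +j278 Ω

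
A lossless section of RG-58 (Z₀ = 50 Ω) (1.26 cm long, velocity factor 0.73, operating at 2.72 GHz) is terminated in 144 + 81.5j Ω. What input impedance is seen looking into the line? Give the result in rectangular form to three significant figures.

Z_in ≈ 22.5 − j40.8 Ω

λ = v/f = 0.73·c / 2.72 GHz = 0.0805 m
βl = 2π·l/λ = 2π × 0.156 = 56.3°
tan(βl) = tan(56.3°) = 1.5
Z_in = Z_0·(Z_L + jZ_0·tanβl)/(Z_0 + jZ_L·tanβl)
     = 50·(144 + j157)/(-72.4 + j216)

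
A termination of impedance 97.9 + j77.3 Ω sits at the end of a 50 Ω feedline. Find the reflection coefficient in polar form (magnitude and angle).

Γ ≈ 0.545 ∠ 30.6°

Γ = (Z_L − Z_0)/(Z_L + Z_0) = (47.9 + j77.3)/(147.9 + j77.3)
|Γ| = 90.9/167 = 0.545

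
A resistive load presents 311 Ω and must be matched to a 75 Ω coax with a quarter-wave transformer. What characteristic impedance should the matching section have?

Z_qwt ≈ 153 Ω

Z_qwt = √(Z_0·R_L) = √(75 × 311) = √23320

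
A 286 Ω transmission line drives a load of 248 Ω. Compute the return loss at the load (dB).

Γ = (248 − 286)/(248 + 286) = -0.0712
RL = −20·log₁₀|Γ| = −20·log₁₀(0.0712)

RL ≈ 23 dB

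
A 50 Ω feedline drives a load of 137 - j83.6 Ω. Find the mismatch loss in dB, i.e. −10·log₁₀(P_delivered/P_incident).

mismatch loss ≈ 1.85 dB

Γ = (87 − j83.6)/(187 − j83.6), |Γ| = 0.589
|Γ|² = 0.347, so P_del/P_inc = 1 − |Γ|² = 0.653
ML = −10·log₁₀(1 − |Γ|²)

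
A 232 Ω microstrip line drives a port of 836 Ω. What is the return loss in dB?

Γ = (836 − 232)/(836 + 232) = 0.566
RL = −20·log₁₀|Γ| = −20·log₁₀(0.566)

RL ≈ 4.95 dB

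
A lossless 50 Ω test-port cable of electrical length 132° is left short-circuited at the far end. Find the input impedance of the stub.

Z_in ≈ −j55.5 Ω

tan(βl) = -1.11
For a short-circuited stub, Z_in = jZ_0·tan(βl)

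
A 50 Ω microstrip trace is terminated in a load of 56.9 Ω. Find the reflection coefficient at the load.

Γ = (Z_L − Z_0)/(Z_L + Z_0) = (56.9 − 50)/(56.9 + 50) = 6.9/106.9

Γ = 0.0645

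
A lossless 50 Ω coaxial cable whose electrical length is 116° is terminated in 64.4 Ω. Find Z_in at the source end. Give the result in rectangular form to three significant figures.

Z_in ≈ 42 + j8.47 Ω

tan(βl) = tan(116°) = -2.05
Z_in = Z_0·(Z_L + jZ_0·tanβl)/(Z_0 + jZ_L·tanβl)
     = 50·(64.4 − j103)/(50 − j132)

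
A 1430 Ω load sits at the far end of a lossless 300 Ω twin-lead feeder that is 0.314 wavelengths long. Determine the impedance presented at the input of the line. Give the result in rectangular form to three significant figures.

βl = 2π × 0.314 = 113°
tan(βl) = tan(113°) = -2.35
Z_in = Z_0·(Z_L + jZ_0·tanβl)/(Z_0 + jZ_L·tanβl)
     = 300·(1430 − j705)/(300 − j3360)

Z_in ≈ 73.7 + j121 Ω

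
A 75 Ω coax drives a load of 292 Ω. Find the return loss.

Γ = (292 − 75)/(292 + 75) = 0.591
RL = −20·log₁₀|Γ| = −20·log₁₀(0.591)

RL ≈ 4.56 dB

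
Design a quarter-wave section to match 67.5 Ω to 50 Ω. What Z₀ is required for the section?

Z_qwt = √(Z_0·R_L) = √(50 × 67.5) = √3375

Z_qwt ≈ 58.1 Ω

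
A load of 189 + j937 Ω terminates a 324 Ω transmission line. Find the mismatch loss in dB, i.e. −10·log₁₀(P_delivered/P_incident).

mismatch loss ≈ 6.68 dB

Γ = (-135 + j937)/(513 + j937), |Γ| = 0.886
|Γ|² = 0.785, so P_del/P_inc = 1 − |Γ|² = 0.215
ML = −10·log₁₀(1 − |Γ|²)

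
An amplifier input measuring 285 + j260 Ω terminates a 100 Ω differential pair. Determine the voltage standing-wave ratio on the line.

VSWR ≈ 5.39

Γ = (Z_L − Z_0)/(Z_L + Z_0) = (185 + j260)/(385 + j260)
|Γ| = 319/465 = 0.687
VSWR = (1 + |Γ|)/(1 − |Γ|) = 1.69/0.313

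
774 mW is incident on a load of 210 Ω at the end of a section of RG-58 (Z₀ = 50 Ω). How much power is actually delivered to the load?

Γ = (210 − 50)/(210 + 50) = 0.615
|Γ|² = 0.379
P_refl = |Γ|²·P_inc = 293 mW, P_del = (1 − |Γ|²)·P_inc = 481 mW

P_delivered ≈ 481 mW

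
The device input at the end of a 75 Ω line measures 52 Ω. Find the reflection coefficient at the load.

Γ = (Z_L − Z_0)/(Z_L + Z_0) = (52 − 75)/(52 + 75) = -23/127

Γ = -0.181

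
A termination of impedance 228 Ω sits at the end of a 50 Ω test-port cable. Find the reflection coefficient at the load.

Γ = (Z_L − Z_0)/(Z_L + Z_0) = (228 − 50)/(228 + 50) = 178/278

Γ = 0.64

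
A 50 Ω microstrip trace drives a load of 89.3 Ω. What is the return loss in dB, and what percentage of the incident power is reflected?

Γ = (89.3 − 50)/(89.3 + 50) = 0.282
RL = −20·log₁₀(0.282) = 11 dB
P_refl/P_inc = |Γ|² = 0.0796

RL ≈ 11 dB; 7.96% of incident power reflected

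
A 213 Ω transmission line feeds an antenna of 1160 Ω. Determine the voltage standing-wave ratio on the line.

VSWR ≈ 5.45

Γ = (1160 − 213)/(1160 + 213) = 0.69
VSWR = (1 + 0.69)/(1 − 0.69)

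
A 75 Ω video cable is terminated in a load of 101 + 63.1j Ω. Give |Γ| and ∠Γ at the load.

Γ = (Z_L − Z_0)/(Z_L + Z_0) = (26 + j63.1)/(176 + j63.1)
|Γ| = 68.2/187 = 0.365

Γ ≈ 0.365 ∠ 47.9°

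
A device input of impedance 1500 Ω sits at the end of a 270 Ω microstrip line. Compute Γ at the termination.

Γ = (Z_L − Z_0)/(Z_L + Z_0) = (1500 − 270)/(1500 + 270) = 1230/1770

Γ = 0.695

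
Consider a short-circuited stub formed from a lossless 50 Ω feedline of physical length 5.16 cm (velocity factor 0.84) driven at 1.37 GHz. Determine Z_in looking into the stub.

Z_in ≈ −j258 Ω

λ = v/f = 0.84·c / 1.37 GHz = 0.184 m
βl = 2π·l/λ = 2π × 0.281 = 101°
tan(βl) = -5.15
For a short-circuited stub, Z_in = jZ_0·tan(βl)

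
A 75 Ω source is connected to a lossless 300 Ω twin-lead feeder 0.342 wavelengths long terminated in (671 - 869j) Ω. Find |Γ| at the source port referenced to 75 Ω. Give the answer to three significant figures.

βl = 2π × 0.342 = 123°
tan(βl) = -1.53
Z_in = Z_0·(Z_L + jZ_0·tanβl)/(Z_0 + jZ_L·tanβl) = 95.3 + j291 Ω
Γ_s = (Z_in − Z_s)/(Z_in + Z_s) = (20.3 + j291)/(170 + j291), |Γ_s| = 0.865

|Γ| ≈ 0.865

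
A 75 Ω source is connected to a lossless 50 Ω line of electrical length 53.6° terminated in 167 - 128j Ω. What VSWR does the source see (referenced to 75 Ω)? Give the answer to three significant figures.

VSWR ≈ 7.16

tan(βl) = 1.36
Z_in = Z_0·(Z_L + jZ_0·tanβl)/(Z_0 + jZ_L·tanβl) = 11.7 − j25.3 Ω
Γ_s = (Z_in − Z_s)/(Z_in + Z_s) = (-63.3 − j25.3)/(86.7 − j25.3), |Γ_s| = 0.755
VSWR = (1 + |Γ_s|)/(1 − |Γ_s|)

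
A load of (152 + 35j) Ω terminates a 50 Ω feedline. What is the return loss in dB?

Γ = (102 + j35)/(202 + j35), |Γ| = 0.526
RL = −20·log₁₀|Γ| = −20·log₁₀(0.526)

RL ≈ 5.58 dB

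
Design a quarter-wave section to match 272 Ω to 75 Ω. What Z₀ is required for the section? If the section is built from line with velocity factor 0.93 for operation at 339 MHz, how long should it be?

Z_qwt ≈ 143 Ω; length ≈ 20.6 cm

Z_qwt = √(Z_0·R_L) = √(75 × 272) = √20400
λ = 0.93·c/f = 0.823 m, so l = λ/4 = 0.206 m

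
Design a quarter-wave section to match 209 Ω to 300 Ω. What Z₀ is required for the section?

Z_qwt = √(Z_0·R_L) = √(300 × 209) = √62700

Z_qwt ≈ 250 Ω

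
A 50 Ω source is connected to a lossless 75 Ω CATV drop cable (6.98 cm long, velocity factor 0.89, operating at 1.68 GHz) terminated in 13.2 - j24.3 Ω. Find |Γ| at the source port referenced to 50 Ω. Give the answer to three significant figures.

|Γ| ≈ 0.73

λ = v/f = 0.89·c / 1.68 GHz = 0.159 m
βl = 2π·l/λ = 2π × 0.439 = 158°
tan(βl) = -0.402
Z_in = Z_0·(Z_L + jZ_0·tanβl)/(Z_0 + jZ_L·tanβl) = 20.1 − j60.9 Ω
Γ_s = (Z_in − Z_s)/(Z_in + Z_s) = (-29.9 − j60.9)/(70.1 − j60.9), |Γ_s| = 0.73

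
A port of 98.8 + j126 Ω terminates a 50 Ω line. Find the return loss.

Γ = (48.8 + j126)/(148.8 + j126), |Γ| = 0.693
RL = −20·log₁₀|Γ| = −20·log₁₀(0.693)

RL ≈ 3.19 dB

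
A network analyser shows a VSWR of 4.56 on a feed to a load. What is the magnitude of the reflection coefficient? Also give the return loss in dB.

|Γ| ≈ 0.64; return loss ≈ 3.87 dB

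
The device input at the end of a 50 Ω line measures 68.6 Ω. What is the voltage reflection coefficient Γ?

Γ = 0.157

Γ = (Z_L − Z_0)/(Z_L + Z_0) = (68.6 − 50)/(68.6 + 50) = 18.6/118.6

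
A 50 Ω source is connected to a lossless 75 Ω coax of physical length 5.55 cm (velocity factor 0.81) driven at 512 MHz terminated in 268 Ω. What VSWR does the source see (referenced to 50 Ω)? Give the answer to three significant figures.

VSWR ≈ 4.07

λ = v/f = 0.81·c / 512 MHz = 0.475 m
βl = 2π·l/λ = 2π × 0.117 = 42.1°
tan(βl) = 0.903
Z_in = Z_0·(Z_L + jZ_0·tanβl)/(Z_0 + jZ_L·tanβl) = 42.6 − j69.8 Ω
Γ_s = (Z_in − Z_s)/(Z_in + Z_s) = (-7.39 − j69.8)/(92.6 − j69.8), |Γ_s| = 0.605
VSWR = (1 + |Γ_s|)/(1 − |Γ_s|)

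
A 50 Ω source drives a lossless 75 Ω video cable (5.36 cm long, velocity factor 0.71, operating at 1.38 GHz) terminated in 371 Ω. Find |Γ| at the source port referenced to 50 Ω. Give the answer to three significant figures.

λ = v/f = 0.71·c / 1.38 GHz = 0.154 m
βl = 2π·l/λ = 2π × 0.347 = 125°
tan(βl) = -1.43
Z_in = Z_0·(Z_L + jZ_0·tanβl)/(Z_0 + jZ_L·tanβl) = 22.2 + j49.4 Ω
Γ_s = (Z_in − Z_s)/(Z_in + Z_s) = (-27.8 + j49.4)/(72.2 + j49.4), |Γ_s| = 0.648

|Γ| ≈ 0.648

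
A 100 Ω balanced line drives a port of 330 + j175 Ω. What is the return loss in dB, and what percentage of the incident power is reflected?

RL ≈ 4.12 dB; 38.8% of incident power reflected

Γ = (230 + j175)/(430 + j175), |Γ| = 0.623
RL = −20·log₁₀(0.623) = 4.12 dB
P_refl/P_inc = |Γ|² = 0.388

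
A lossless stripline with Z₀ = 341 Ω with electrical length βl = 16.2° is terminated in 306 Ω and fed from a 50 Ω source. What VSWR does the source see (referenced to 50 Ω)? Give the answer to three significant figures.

VSWR ≈ 6.24

tan(βl) = 0.291
Z_in = Z_0·(Z_L + jZ_0·tanβl)/(Z_0 + jZ_L·tanβl) = 311 + j18.1 Ω
Γ_s = (Z_in − Z_s)/(Z_in + Z_s) = (261 + j18.1)/(361 + j18.1), |Γ_s| = 0.724
VSWR = (1 + |Γ_s|)/(1 − |Γ_s|)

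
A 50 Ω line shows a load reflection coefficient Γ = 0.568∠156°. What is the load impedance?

Z_L = Z_0·(1 + Γ)/(1 − Γ) = 50·(0.481 + j0.231)/(1.52 − j0.231)

Z_L ≈ 14.3 + j9.79 Ω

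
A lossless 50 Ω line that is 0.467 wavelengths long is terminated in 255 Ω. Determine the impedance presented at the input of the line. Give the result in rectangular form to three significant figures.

βl = 2π × 0.467 = 168°
tan(βl) = tan(168°) = -0.21
Z_in = Z_0·(Z_L + jZ_0·tanβl)/(Z_0 + jZ_L·tanβl)
     = 50·(255 − j10.5)/(50 − j53.6)

Z_in ≈ 124 + j122 Ω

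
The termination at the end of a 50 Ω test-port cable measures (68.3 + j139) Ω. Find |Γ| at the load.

Γ = (Z_L − Z_0)/(Z_L + Z_0) = (18.3 + j139)/(118.3 + j139)
|Γ| = 140/183

|Γ| ≈ 0.768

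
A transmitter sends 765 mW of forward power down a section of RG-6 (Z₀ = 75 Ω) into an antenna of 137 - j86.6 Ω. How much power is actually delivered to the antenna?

P_delivered ≈ 600 mW

|Γ| = |(62 − j86.6)/(212 − j86.6)| = 0.465
|Γ|² = 0.216
P_refl = |Γ|²·P_inc = 165 mW, P_del = (1 − |Γ|²)·P_inc = 600 mW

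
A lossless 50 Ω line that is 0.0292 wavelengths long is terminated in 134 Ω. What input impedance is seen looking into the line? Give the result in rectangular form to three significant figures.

βl = 2π × 0.0292 = 10.5°
tan(βl) = tan(10.5°) = 0.186
Z_in = Z_0·(Z_L + jZ_0·tanβl)/(Z_0 + jZ_L·tanβl)
     = 50·(134 + j9.28)/(50 + j24.9)

Z_in ≈ 111 − j46 Ω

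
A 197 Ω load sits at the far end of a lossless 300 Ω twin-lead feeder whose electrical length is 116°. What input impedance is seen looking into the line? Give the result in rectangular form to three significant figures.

Z_in ≈ 364 − j124 Ω

tan(βl) = tan(116°) = -2.05
Z_in = Z_0·(Z_L + jZ_0·tanβl)/(Z_0 + jZ_L·tanβl)
     = 300·(197 − j615)/(300 − j404)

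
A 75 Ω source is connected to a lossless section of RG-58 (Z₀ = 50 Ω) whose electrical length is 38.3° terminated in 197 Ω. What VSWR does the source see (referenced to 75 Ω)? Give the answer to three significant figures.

tan(βl) = 0.79
Z_in = Z_0·(Z_L + jZ_0·tanβl)/(Z_0 + jZ_L·tanβl) = 29.9 − j53.7 Ω
Γ_s = (Z_in − Z_s)/(Z_in + Z_s) = (-45.1 − j53.7)/(105 − j53.7), |Γ_s| = 0.595
VSWR = (1 + |Γ_s|)/(1 − |Γ_s|)

VSWR ≈ 3.93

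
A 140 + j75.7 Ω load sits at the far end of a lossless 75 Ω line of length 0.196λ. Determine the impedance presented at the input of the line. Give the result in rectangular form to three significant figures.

βl = 2π × 0.196 = 70.6°
tan(βl) = tan(70.6°) = 2.83
Z_in = Z_0·(Z_L + jZ_0·tanβl)/(Z_0 + jZ_L·tanβl)
     = 75·(140 + j288)/(-139 + j397)

Z_in ≈ 40.2 − j40.6 Ω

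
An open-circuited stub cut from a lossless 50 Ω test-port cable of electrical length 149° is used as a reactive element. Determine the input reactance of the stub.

tan(βl) = -0.601
For an open-circuited stub, Z_in = −jZ_0·cot(βl) = −jZ_0/tan(βl)

X_in ≈ 83.2 Ω (inductive)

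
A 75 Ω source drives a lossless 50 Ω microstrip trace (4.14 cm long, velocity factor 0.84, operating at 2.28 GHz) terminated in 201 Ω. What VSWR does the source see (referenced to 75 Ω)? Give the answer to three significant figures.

λ = v/f = 0.84·c / 2.28 GHz = 0.111 m
βl = 2π·l/λ = 2π × 0.375 = 135°
tan(βl) = -1.01
Z_in = Z_0·(Z_L + jZ_0·tanβl)/(Z_0 + jZ_L·tanβl) = 23.3 + j44 Ω
Γ_s = (Z_in − Z_s)/(Z_in + Z_s) = (-51.7 + j44)/(98.3 + j44), |Γ_s| = 0.63
VSWR = (1 + |Γ_s|)/(1 − |Γ_s|)

VSWR ≈ 4.41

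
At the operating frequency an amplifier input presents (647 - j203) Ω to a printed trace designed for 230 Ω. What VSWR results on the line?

Γ = (Z_L − Z_0)/(Z_L + Z_0) = (417 − j203)/(877 − j203)
|Γ| = 464/900 = 0.515
VSWR = (1 + |Γ|)/(1 − |Γ|) = 1.52/0.485

VSWR ≈ 3.13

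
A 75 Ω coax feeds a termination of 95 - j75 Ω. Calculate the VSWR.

VSWR ≈ 2.43

Γ = (Z_L − Z_0)/(Z_L + Z_0) = (20 − j75)/(170 − j75)
|Γ| = 77.6/186 = 0.418
VSWR = (1 + |Γ|)/(1 − |Γ|) = 1.42/0.582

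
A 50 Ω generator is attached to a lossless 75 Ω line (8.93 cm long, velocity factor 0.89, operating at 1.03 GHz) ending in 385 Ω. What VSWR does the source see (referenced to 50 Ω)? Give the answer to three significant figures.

λ = v/f = 0.89·c / 1.03 GHz = 0.259 m
βl = 2π·l/λ = 2π × 0.344 = 124°
tan(βl) = -1.48
Z_in = Z_0·(Z_L + jZ_0·tanβl)/(Z_0 + jZ_L·tanβl) = 20.9 + j47.9 Ω
Γ_s = (Z_in − Z_s)/(Z_in + Z_s) = (-29.1 + j47.9)/(70.9 + j47.9), |Γ_s| = 0.655
VSWR = (1 + |Γ_s|)/(1 − |Γ_s|)

VSWR ≈ 4.79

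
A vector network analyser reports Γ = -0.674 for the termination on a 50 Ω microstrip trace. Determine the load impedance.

Z_L = Z_0·(1 + Γ)/(1 − Γ) = 50·(0.326)/(1.67)

Z_L ≈ 9.74 Ω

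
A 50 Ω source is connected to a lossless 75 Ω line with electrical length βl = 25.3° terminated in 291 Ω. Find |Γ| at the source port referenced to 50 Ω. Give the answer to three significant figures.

tan(βl) = 0.473
Z_in = Z_0·(Z_L + jZ_0·tanβl)/(Z_0 + jZ_L·tanβl) = 81.6 − j114 Ω
Γ_s = (Z_in − Z_s)/(Z_in + Z_s) = (31.6 − j114)/(132 − j114), |Γ_s| = 0.68

|Γ| ≈ 0.68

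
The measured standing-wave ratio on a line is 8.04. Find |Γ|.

|Γ| = (S − 1)/(S + 1) = (8.04 − 1)/(8.04 + 1) = 7.04/9.04

|Γ| ≈ 0.779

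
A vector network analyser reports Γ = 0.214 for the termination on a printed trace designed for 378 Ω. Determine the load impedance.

Z_L ≈ 584 Ω

Z_L = Z_0·(1 + Γ)/(1 − Γ) = 378·(1.21)/(0.786)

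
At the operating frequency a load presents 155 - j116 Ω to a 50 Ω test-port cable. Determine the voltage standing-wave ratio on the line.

VSWR ≈ 4.96

Γ = (Z_L − Z_0)/(Z_L + Z_0) = (105 − j116)/(205 − j116)
|Γ| = 156/236 = 0.664
VSWR = (1 + |Γ|)/(1 − |Γ|) = 1.66/0.336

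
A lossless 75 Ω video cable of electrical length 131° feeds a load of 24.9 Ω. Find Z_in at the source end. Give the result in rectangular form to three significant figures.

tan(βl) = tan(131°) = -1.15
Z_in = Z_0·(Z_L + jZ_0·tanβl)/(Z_0 + jZ_L·tanβl)
     = 75·(24.9 − j86.3)/(75 − j28.6)

Z_in ≈ 50.5 − j67 Ω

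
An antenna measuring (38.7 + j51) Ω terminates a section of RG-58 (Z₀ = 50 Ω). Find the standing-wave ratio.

Γ = (Z_L − Z_0)/(Z_L + Z_0) = (-11.3 + j51)/(88.7 + j51)
|Γ| = 52.2/102 = 0.511
VSWR = (1 + |Γ|)/(1 − |Γ|) = 1.51/0.489

VSWR ≈ 3.09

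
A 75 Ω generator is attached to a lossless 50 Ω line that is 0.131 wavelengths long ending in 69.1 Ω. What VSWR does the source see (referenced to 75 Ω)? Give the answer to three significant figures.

VSWR ≈ 1.72

βl = 2π × 0.131 = 47.2°
tan(βl) = 1.08
Z_in = Z_0·(Z_L + jZ_0·tanβl)/(Z_0 + jZ_L·tanβl) = 46.4 − j15.2 Ω
Γ_s = (Z_in − Z_s)/(Z_in + Z_s) = (-28.6 − j15.2)/(121 − j15.2), |Γ_s| = 0.265
VSWR = (1 + |Γ_s|)/(1 − |Γ_s|)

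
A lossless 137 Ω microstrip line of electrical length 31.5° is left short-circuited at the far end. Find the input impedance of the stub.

Z_in ≈ +j84 Ω

tan(βl) = 0.613
For a short-circuited stub, Z_in = jZ_0·tan(βl)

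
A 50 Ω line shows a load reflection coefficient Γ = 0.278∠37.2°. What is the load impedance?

Z_L = Z_0·(1 + Γ)/(1 − Γ) = 50·(1.22 + j0.168)/(0.779 − j0.168)

Z_L ≈ 72.7 + j26.5 Ω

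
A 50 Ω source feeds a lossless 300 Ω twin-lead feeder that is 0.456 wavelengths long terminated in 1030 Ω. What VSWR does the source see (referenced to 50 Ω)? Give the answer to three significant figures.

VSWR ≈ 19.2

βl = 2π × 0.456 = 164°
tan(βl) = -0.284
Z_in = Z_0·(Z_L + jZ_0·tanβl)/(Z_0 + jZ_L·tanβl) = 571 + j471 Ω
Γ_s = (Z_in − Z_s)/(Z_in + Z_s) = (521 + j471)/(621 + j471), |Γ_s| = 0.901
VSWR = (1 + |Γ_s|)/(1 − |Γ_s|)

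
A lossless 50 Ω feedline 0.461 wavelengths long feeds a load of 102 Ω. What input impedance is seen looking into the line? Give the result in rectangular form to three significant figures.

Z_in ≈ 86 + j31.4 Ω

βl = 2π × 0.461 = 166°
tan(βl) = tan(166°) = -0.25
Z_in = Z_0·(Z_L + jZ_0·tanβl)/(Z_0 + jZ_L·tanβl)
     = 50·(102 − j12.5)/(50 − j25.5)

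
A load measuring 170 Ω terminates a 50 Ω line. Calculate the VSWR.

VSWR ≈ 3.4

Γ = (170 − 50)/(170 + 50) = 0.545
VSWR = (1 + 0.545)/(1 − 0.545)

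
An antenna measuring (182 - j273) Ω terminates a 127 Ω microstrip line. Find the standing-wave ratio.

Γ = (Z_L − Z_0)/(Z_L + Z_0) = (55 − j273)/(309 − j273)
|Γ| = 278/412 = 0.675
VSWR = (1 + |Γ|)/(1 − |Γ|) = 1.68/0.325

VSWR ≈ 5.16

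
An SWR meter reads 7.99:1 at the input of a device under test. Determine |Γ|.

|Γ| = (S − 1)/(S + 1) = (7.99 − 1)/(7.99 + 1) = 6.99/8.99

|Γ| ≈ 0.778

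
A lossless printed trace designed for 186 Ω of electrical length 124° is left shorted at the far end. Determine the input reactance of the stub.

tan(βl) = -1.48
For a shorted stub, Z_in = jZ_0·tan(βl)

X_in ≈ -276 Ω (capacitive)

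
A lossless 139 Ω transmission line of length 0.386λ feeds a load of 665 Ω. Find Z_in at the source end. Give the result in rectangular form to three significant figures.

βl = 2π × 0.386 = 139°
tan(βl) = tan(139°) = -0.871
Z_in = Z_0·(Z_L + jZ_0·tanβl)/(Z_0 + jZ_L·tanβl)
     = 139·(665 − j121)/(139 − j579)

Z_in ≈ 63.7 + j144 Ω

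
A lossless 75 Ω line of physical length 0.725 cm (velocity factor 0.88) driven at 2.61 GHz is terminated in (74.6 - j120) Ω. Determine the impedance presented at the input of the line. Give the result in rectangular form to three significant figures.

λ = v/f = 0.88·c / 2.61 GHz = 0.101 m
βl = 2π·l/λ = 2π × 0.0717 = 25.8°
tan(βl) = tan(25.8°) = 0.483
Z_in = Z_0·(Z_L + jZ_0·tanβl)/(Z_0 + jZ_L·tanβl)
     = 75·(74.6 − j83.7)/(133 + j36.1)

Z_in ≈ 27.3 − j54.6 Ω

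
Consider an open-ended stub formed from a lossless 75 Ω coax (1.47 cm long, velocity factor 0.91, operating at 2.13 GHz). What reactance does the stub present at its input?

X_in ≈ -85.4 Ω (capacitive)

λ = v/f = 0.91·c / 2.13 GHz = 0.128 m
βl = 2π·l/λ = 2π × 0.115 = 41.3°
tan(βl) = 0.878
For an open-ended stub, Z_in = −jZ_0·cot(βl) = −jZ_0/tan(βl)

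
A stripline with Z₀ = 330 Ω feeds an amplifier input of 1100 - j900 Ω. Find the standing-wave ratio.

Γ = (Z_L − Z_0)/(Z_L + Z_0) = (770 − j900)/(1430 − j900)
|Γ| = 1180/1690 = 0.701
VSWR = (1 + |Γ|)/(1 − |Γ|) = 1.7/0.299

VSWR ≈ 5.69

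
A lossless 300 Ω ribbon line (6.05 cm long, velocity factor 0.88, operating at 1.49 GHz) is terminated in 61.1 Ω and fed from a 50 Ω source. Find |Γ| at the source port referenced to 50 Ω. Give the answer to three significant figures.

|Γ| ≈ 0.91

λ = v/f = 0.88·c / 1.49 GHz = 0.177 m
βl = 2π·l/λ = 2π × 0.341 = 123°
tan(βl) = -1.54
Z_in = Z_0·(Z_L + jZ_0·tanβl)/(Z_0 + jZ_L·tanβl) = 188 − j404 Ω
Γ_s = (Z_in − Z_s)/(Z_in + Z_s) = (138 − j404)/(238 − j404), |Γ_s| = 0.91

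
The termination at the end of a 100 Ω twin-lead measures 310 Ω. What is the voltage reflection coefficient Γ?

Γ = 0.512

Γ = (Z_L − Z_0)/(Z_L + Z_0) = (310 − 100)/(310 + 100) = 210/410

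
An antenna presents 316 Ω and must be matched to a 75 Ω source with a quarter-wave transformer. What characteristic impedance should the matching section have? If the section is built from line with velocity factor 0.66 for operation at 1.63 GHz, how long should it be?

Z_qwt = √(Z_0·R_L) = √(75 × 316) = √23700
λ = 0.66·c/f = 0.121 m, so l = λ/4 = 0.0304 m

Z_qwt ≈ 154 Ω; length ≈ 3.04 cm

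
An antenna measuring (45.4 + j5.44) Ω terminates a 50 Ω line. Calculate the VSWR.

VSWR ≈ 1.16

Γ = (Z_L − Z_0)/(Z_L + Z_0) = (-4.6 + j5.44)/(95.4 + j5.44)
|Γ| = 7.12/95.6 = 0.0746
VSWR = (1 + |Γ|)/(1 − |Γ|) = 1.07/0.925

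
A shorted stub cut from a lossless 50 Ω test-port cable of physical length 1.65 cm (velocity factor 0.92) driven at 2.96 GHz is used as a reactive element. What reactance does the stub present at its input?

X_in ≈ 101 Ω (inductive)

λ = v/f = 0.92·c / 2.96 GHz = 0.0932 m
βl = 2π·l/λ = 2π × 0.177 = 63.7°
tan(βl) = 2.02
For a shorted stub, Z_in = jZ_0·tan(βl)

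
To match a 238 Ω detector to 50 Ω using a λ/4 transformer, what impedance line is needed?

Z_qwt ≈ 109 Ω

Z_qwt = √(Z_0·R_L) = √(50 × 238) = √11900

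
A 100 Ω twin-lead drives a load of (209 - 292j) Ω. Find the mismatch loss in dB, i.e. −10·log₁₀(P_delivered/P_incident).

mismatch loss ≈ 3.35 dB

Γ = (109 − j292)/(309 − j292), |Γ| = 0.733
|Γ|² = 0.537, so P_del/P_inc = 1 − |Γ|² = 0.463
ML = −10·log₁₀(1 − |Γ|²)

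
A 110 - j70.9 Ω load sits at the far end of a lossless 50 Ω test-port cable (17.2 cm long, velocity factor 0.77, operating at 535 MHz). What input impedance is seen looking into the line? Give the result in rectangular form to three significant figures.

λ = v/f = 0.77·c / 535 MHz = 0.432 m
βl = 2π·l/λ = 2π × 0.398 = 143°
tan(βl) = tan(143°) = -0.742
Z_in = Z_0·(Z_L + jZ_0·tanβl)/(Z_0 + jZ_L·tanβl)
     = 50·(110 − j108)/(-2.64 − j81.7)

Z_in ≈ 63.9 + j69.4 Ω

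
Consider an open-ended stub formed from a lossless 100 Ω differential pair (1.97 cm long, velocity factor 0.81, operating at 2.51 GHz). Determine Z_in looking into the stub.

Z_in ≈ −j30.1 Ω

λ = v/f = 0.81·c / 2.51 GHz = 0.0968 m
βl = 2π·l/λ = 2π × 0.203 = 73.3°
tan(βl) = 3.32
For an open-ended stub, Z_in = −jZ_0·cot(βl) = −jZ_0/tan(βl)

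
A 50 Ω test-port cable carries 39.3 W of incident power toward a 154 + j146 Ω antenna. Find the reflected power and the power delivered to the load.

P_reflected ≈ 20.1 W; P_delivered ≈ 19.2 W

|Γ| = |(104 + j146)/(204 + j146)| = 0.715
|Γ|² = 0.511
P_refl = |Γ|²·P_inc = 20.1 W, P_del = (1 − |Γ|²)·P_inc = 19.2 W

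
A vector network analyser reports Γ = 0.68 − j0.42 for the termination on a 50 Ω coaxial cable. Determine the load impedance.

Z_L ≈ 64.8 − j151 Ω

Z_L = Z_0·(1 + Γ)/(1 − Γ) = 50·(1.68 − j0.42)/(0.32 + j0.42)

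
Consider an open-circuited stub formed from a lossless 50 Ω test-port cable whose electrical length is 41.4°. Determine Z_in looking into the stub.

Z_in ≈ −j56.7 Ω

tan(βl) = 0.882
For an open-circuited stub, Z_in = −jZ_0·cot(βl) = −jZ_0/tan(βl)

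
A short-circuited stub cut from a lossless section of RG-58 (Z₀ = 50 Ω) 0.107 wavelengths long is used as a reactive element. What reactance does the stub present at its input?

X_in ≈ 39.8 Ω (inductive)

βl = 2π × 0.107 = 38.5°
tan(βl) = 0.796
For a short-circuited stub, Z_in = jZ_0·tan(βl)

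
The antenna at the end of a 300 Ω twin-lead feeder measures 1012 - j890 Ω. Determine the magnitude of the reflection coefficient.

Γ = (Z_L − Z_0)/(Z_L + Z_0) = (712 − j890)/(1312 − j890)
|Γ| = 1140/1590

|Γ| ≈ 0.719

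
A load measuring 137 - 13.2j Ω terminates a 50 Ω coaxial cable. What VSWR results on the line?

VSWR ≈ 2.77

Γ = (Z_L − Z_0)/(Z_L + Z_0) = (87 − j13.2)/(187 − j13.2)
|Γ| = 88/187 = 0.469
VSWR = (1 + |Γ|)/(1 − |Γ|) = 1.47/0.531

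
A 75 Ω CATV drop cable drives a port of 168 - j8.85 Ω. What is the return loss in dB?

Γ = (93 − j8.85)/(243 − j8.85), |Γ| = 0.384
RL = −20·log₁₀|Γ| = −20·log₁₀(0.384)

RL ≈ 8.31 dB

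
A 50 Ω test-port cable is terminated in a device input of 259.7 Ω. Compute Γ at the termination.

Γ = 0.677

Γ = (Z_L − Z_0)/(Z_L + Z_0) = (259.7 − 50)/(259.7 + 50) = 209.7/309.7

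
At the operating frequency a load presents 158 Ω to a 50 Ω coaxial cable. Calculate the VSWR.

VSWR ≈ 3.16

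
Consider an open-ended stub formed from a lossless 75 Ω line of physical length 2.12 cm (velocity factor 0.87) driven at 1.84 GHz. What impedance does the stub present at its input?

Z_in ≈ −j54.9 Ω

λ = v/f = 0.87·c / 1.84 GHz = 0.142 m
βl = 2π·l/λ = 2π × 0.149 = 53.8°
tan(βl) = 1.37
For an open-ended stub, Z_in = −jZ_0·cot(βl) = −jZ_0/tan(βl)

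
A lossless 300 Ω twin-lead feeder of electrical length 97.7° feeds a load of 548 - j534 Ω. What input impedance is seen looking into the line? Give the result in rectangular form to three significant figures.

tan(βl) = tan(97.7°) = -7.4
Z_in = Z_0·(Z_L + jZ_0·tanβl)/(Z_0 + jZ_L·tanβl)
     = 300·(548 − j2750)/(-3650 − j4050)

Z_in ≈ 92.4 + j124 Ω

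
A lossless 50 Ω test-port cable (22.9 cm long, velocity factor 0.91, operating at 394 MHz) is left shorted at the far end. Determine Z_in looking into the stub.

λ = v/f = 0.91·c / 394 MHz = 0.693 m
βl = 2π·l/λ = 2π × 0.33 = 119°
tan(βl) = -1.81
For a shorted stub, Z_in = jZ_0·tan(βl)

Z_in ≈ −j90.3 Ω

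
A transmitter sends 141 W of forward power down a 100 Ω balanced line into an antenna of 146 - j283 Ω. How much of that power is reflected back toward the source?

P_reflected ≈ 82.4 W

|Γ| = |(46 − j283)/(246 − j283)| = 0.765
|Γ|² = 0.585
P_refl = |Γ|²·P_inc = 82.4 W, P_del = (1 − |Γ|²)·P_inc = 58.6 W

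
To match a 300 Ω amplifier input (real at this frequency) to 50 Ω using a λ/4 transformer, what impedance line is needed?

Z_qwt = √(Z_0·R_L) = √(50 × 300) = √15000

Z_qwt ≈ 122 Ω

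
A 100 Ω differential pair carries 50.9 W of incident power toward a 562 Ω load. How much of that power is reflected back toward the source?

P_reflected ≈ 24.8 W

Γ = (562 − 100)/(562 + 100) = 0.698
|Γ|² = 0.487
P_refl = |Γ|²·P_inc = 24.8 W, P_del = (1 − |Γ|²)·P_inc = 26.1 W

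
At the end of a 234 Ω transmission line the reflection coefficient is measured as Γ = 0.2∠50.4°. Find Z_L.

Z_L = Z_0·(1 + Γ)/(1 − Γ) = 234·(1.13 + j0.154)/(0.873 − j0.154)

Z_L ≈ 286 + j91.9 Ω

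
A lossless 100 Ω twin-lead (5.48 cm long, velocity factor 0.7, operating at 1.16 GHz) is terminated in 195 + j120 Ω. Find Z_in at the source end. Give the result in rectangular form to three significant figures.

λ = v/f = 0.7·c / 1.16 GHz = 0.181 m
βl = 2π·l/λ = 2π × 0.303 = 109°
tan(βl) = tan(109°) = -2.91
Z_in = Z_0·(Z_L + jZ_0·tanβl)/(Z_0 + jZ_L·tanβl)
     = 100·(195 − j171)/(449 − j567)

Z_in ≈ 35.2 + j6.47 Ω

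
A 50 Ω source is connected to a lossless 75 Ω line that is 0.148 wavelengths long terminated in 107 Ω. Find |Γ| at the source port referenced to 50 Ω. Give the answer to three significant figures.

βl = 2π × 0.148 = 53.3°
tan(βl) = 1.34
Z_in = Z_0·(Z_L + jZ_0·tanβl)/(Z_0 + jZ_L·tanβl) = 64.3 − j22.3 Ω
Γ_s = (Z_in − Z_s)/(Z_in + Z_s) = (14.3 − j22.3)/(114 − j22.3), |Γ_s| = 0.228

|Γ| ≈ 0.228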